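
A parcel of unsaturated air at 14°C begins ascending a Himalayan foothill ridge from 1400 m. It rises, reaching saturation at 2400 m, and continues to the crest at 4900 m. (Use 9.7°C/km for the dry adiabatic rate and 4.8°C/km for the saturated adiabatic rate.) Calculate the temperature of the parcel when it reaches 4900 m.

-7.7°C

1400–2400 m, dry: Δz = 1 km ⇒ ΔT = -9.7°C; T = 4.3°C
2400–4900 m, saturated: Δz = 2.5 km ⇒ ΔT = -12°C; T = -7.7°C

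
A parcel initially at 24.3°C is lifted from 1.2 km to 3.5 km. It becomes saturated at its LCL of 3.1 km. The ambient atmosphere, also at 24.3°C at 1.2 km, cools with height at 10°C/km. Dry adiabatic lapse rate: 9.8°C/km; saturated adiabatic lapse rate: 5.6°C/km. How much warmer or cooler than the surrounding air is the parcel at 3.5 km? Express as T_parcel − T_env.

+2.14°C (parcel warmer than environment)

Parcel:
  From 1200 m to 3100 m (dry): cools by 9.8 × 1.9 = 18.62°C, giving 5.68°C.
  From 3100 m to 3500 m (saturated): cools by 5.6 × 0.4 = 2.24°C, giving 3.44°C.
Environment:
  From 1200 m to 3500 m (environment): cools by 10 × 2.3 = 23°C, giving 1.3°C.
T_parcel − T_env = 3.44 − 1.3 = +2.14°C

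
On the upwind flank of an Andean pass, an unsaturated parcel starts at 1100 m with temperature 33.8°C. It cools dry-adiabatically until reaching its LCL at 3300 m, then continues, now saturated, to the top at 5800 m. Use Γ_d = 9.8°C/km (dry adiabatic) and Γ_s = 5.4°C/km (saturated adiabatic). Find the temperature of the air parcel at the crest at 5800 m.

1100–3300 m, dry: Δz = 2.2 km ⇒ ΔT = -21.56°C; T = 12.24°C
3300–5800 m, saturated: Δz = 2.5 km ⇒ ΔT = -13.5°C; T = -1.26°C

-1.26°C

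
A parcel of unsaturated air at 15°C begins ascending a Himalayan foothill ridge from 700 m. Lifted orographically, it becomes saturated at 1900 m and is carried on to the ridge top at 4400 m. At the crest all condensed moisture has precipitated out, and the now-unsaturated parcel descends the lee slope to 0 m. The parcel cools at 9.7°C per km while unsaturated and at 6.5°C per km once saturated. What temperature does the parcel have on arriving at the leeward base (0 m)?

29.79°C

From 700 m to 1900 m (dry): cools by 9.7 × 1.2 = 11.64°C, giving 3.36°C.
From 1900 m to 4400 m (saturated): cools by 6.5 × 2.5 = 16.25°C, giving -12.89°C.
From 4400 m to 0 m (dry descent): warms by 9.7 × 4.4 = 42.68°C, giving 29.79°C.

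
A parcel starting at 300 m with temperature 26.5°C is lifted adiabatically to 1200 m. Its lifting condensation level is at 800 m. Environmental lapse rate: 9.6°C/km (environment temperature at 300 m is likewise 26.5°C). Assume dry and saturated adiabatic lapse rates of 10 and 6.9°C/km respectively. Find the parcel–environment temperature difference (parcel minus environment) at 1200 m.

+0.88°C (parcel warmer than environment)

Parcel:
  300 → 800 m (dry, 10°C/km): ΔT = -10 × 0.5 = -5°C → T = 21.5°C
  800 → 1200 m (saturated, 6.9°C/km): ΔT = -6.9 × 0.4 = -2.76°C → T = 18.74°C
Environment:
  300 → 1200 m (environment, 9.6°C/km): ΔT = -9.6 × 0.9 = -8.64°C → T = 17.86°C
T_parcel − T_env = 18.74 − 17.86 = +0.88°C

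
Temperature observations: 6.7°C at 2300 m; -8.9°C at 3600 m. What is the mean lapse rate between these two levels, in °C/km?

Γ = −ΔT/Δz = (6.7 − (-8.9)) / (3600 − 2300) m
  = 15.6°C / 1.3 km = 12°C/km

12°C/km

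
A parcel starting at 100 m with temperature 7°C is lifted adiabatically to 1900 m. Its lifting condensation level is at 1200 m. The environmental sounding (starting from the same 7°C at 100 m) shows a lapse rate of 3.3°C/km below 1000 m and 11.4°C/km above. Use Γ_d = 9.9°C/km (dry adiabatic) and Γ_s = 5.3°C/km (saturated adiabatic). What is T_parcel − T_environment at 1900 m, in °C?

Parcel:
  Dry to 1200 m: -9.9 × 1.1 km = -10.89°C, so T = -3.89°C.
  Saturated to 1900 m: -5.3 × 0.7 km = -3.71°C, so T = -7.6°C.
Environment:
  Environment, lower layer to 1000 m: -3.3 × 0.9 km = -2.97°C, so T = 4.03°C.
  Environment, upper layer to 1900 m: -11.4 × 0.9 km = -10.26°C, so T = -6.23°C.
T_parcel − T_env = -7.6 − (-6.23) = -1.37°C

-1.37°C (parcel cooler than environment)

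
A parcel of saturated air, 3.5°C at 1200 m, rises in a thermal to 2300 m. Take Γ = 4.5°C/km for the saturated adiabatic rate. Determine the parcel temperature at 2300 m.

1200–2300 m, saturated adiabatic: Δz = 1.1 km ⇒ ΔT = -4.95°C; T = -1.45°C

-1.45°C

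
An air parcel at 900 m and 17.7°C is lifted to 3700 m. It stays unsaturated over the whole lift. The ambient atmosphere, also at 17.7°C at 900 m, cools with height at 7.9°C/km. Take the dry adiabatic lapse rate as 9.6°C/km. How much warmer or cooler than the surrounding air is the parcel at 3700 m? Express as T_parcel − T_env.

Parcel:
  Dry to 3700 m: -9.6 × 2.8 km = -26.88°C, so T = -9.18°C.
Environment:
  Environment to 3700 m: -7.9 × 2.8 km = -22.12°C, so T = -4.42°C.
T_parcel − T_env = -9.18 − (-4.42) = -4.76°C

-4.76°C (parcel cooler than environment)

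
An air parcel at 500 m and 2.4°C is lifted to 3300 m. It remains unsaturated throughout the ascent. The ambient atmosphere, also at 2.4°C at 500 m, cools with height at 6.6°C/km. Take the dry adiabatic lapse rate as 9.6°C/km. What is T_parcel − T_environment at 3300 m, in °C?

-8.4°C (parcel cooler than environment)

Parcel:
  500 → 3300 m (dry, 9.6°C/km): ΔT = -9.6 × 2.8 = -26.88°C → T = -24.48°C
Environment:
  500 → 3300 m (environment, 6.6°C/km): ΔT = -6.6 × 2.8 = -18.48°C → T = -16.08°C
T_parcel − T_env = -24.48 − (-16.08) = -8.4°C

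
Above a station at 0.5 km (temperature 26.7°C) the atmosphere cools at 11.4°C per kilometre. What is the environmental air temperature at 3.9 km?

-12.06°C

500–3900 m, environmental: Δz = 3.4 km ⇒ ΔT = -38.76°C; T = -12.06°C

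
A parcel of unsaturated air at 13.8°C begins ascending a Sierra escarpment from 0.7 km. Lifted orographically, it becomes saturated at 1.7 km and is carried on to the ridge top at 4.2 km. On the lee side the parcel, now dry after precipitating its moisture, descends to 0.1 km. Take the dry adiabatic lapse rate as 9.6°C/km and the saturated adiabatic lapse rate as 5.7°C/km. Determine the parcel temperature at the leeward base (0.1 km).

From 700 m to 1700 m (dry): cools by 9.6 × 1 = 9.6°C, giving 4.2°C.
From 1700 m to 4200 m (saturated): cools by 5.7 × 2.5 = 14.25°C, giving -10.05°C.
From 4200 m to 100 m (dry descent): warms by 9.6 × 4.1 = 39.36°C, giving 29.31°C.

29.31°C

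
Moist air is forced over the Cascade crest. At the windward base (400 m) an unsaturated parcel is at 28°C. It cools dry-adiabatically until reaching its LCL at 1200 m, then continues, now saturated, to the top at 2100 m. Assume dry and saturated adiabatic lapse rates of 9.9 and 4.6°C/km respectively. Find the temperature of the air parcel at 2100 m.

400 → 1200 m (dry, 9.9°C/km): ΔT = -9.9 × 0.8 = -7.92°C → T = 20.08°C
1200 → 2100 m (saturated, 4.6°C/km): ΔT = -4.6 × 0.9 = -4.14°C → T = 15.94°C

15.94°C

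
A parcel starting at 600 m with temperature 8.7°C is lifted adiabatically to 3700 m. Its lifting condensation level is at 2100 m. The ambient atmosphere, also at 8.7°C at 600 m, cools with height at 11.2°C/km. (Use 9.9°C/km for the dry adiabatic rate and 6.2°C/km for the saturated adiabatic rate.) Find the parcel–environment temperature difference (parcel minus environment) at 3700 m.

Parcel:
  600–2100 m, dry: Δz = 1.5 km ⇒ ΔT = -14.85°C; T = -6.15°C
  2100–3700 m, saturated: Δz = 1.6 km ⇒ ΔT = -9.92°C; T = -16.07°C
Environment:
  600–3700 m, environment: Δz = 3.1 km ⇒ ΔT = -34.72°C; T = -26.02°C
T_parcel − T_env = -16.07 − (-26.02) = +9.95°C

+9.95°C (parcel warmer than environment)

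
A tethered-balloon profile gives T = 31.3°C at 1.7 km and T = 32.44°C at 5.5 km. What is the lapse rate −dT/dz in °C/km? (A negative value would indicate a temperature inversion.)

Γ = −ΔT/Δz = (31.3 − 32.44) / (5500 − 1700) m
  = -1.14°C / 3.8 km = -0.3°C/km

-0.3°C/km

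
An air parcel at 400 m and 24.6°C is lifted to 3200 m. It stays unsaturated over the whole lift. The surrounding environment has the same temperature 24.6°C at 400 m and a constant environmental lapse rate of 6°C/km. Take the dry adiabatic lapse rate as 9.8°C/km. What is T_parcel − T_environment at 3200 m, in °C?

-10.64°C (parcel cooler than environment)

Parcel:
  400–3200 m, dry: Δz = 2.8 km ⇒ ΔT = -27.44°C; T = -2.84°C
Environment:
  400–3200 m, environment: Δz = 2.8 km ⇒ ΔT = -16.8°C; T = 7.8°C
T_parcel − T_env = -2.84 − 7.8 = -10.64°C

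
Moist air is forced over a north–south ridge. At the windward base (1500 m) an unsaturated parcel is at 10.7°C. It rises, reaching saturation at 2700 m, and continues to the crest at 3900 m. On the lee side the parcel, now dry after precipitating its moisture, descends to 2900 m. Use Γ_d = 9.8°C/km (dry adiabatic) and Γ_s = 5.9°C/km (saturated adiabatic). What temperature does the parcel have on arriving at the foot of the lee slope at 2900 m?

1500–2700 m, dry: Δz = 1.2 km ⇒ ΔT = -11.76°C; T = -1.06°C
2700–3900 m, saturated: Δz = 1.2 km ⇒ ΔT = -7.08°C; T = -8.14°C
3900–2900 m, dry descent: Δz = 1 km ⇒ ΔT = +9.8°C; T = 1.66°C

1.66°C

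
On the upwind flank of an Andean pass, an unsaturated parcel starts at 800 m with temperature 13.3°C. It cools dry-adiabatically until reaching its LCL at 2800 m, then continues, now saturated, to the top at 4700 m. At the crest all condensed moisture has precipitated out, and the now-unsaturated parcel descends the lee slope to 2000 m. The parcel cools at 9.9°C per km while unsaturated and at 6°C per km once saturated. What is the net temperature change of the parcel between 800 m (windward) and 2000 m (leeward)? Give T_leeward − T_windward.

-4.47°C

800–2800 m, dry: Δz = 2 km ⇒ ΔT = -19.8°C; T = -6.5°C
2800–4700 m, saturated: Δz = 1.9 km ⇒ ΔT = -11.4°C; T = -17.9°C
4700–2000 m, dry descent: Δz = 2.7 km ⇒ ΔT = +26.73°C; T = 8.83°C
Net change vs windward start: 8.83 − 13.3 = -4.47°C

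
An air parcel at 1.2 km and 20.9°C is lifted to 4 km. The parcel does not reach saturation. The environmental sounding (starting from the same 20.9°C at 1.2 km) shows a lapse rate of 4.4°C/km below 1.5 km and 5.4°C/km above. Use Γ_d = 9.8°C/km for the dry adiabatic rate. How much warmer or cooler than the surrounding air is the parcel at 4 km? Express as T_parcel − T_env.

-12.62°C (parcel cooler than environment)

Parcel:
  1200–4000 m, dry: Δz = 2.8 km ⇒ ΔT = -27.44°C; T = -6.54°C
Environment:
  1200–1500 m, environment, lower layer: Δz = 0.3 km ⇒ ΔT = -1.32°C; T = 19.58°C
  1500–4000 m, environment, upper layer: Δz = 2.5 km ⇒ ΔT = -13.5°C; T = 6.08°C
T_parcel − T_env = -6.54 − 6.08 = -12.62°C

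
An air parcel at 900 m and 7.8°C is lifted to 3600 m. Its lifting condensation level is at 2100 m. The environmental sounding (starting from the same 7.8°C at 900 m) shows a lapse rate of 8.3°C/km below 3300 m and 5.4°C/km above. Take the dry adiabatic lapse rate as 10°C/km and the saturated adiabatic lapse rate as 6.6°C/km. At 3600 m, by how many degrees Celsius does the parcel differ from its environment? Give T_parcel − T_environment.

Parcel:
  900–2100 m, dry: Δz = 1.2 km ⇒ ΔT = -12°C; T = -4.2°C
  2100–3600 m, saturated: Δz = 1.5 km ⇒ ΔT = -9.9°C; T = -14.1°C
Environment:
  900–3300 m, environment, lower layer: Δz = 2.4 km ⇒ ΔT = -19.92°C; T = -12.12°C
  3300–3600 m, environment, upper layer: Δz = 0.3 km ⇒ ΔT = -1.62°C; T = -13.74°C
T_parcel − T_env = -14.1 − (-13.74) = -0.36°C

-0.36°C (parcel cooler than environment)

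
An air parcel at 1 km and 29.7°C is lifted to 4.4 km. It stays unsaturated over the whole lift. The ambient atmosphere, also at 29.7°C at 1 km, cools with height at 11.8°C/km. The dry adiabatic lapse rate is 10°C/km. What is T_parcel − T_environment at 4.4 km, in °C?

+6.12°C (parcel warmer than environment)

Parcel:
  1000–4400 m, dry: Δz = 3.4 km ⇒ ΔT = -34°C; T = -4.3°C
Environment:
  1000–4400 m, environment: Δz = 3.4 km ⇒ ΔT = -40.12°C; T = -10.42°C
T_parcel − T_env = -4.3 − (-10.42) = +6.12°C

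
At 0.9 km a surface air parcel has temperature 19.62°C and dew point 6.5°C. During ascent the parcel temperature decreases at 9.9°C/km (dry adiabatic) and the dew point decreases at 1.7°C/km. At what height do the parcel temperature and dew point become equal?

2.5 km

T and T_d converge at 9.9 − 1.7 = 8.2°C per km
Height above start = (19.62 − 6.5) / 8.2 = 1.6 km
LCL altitude = 900 m + 1600 m = 2500 m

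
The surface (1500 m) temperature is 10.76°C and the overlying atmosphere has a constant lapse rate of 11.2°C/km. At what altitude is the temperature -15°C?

Height above start = (10.76 − (-15)) / 11.2 = 2.3 km
Altitude = 1500 m + 2300 m = 3800 m

3800 m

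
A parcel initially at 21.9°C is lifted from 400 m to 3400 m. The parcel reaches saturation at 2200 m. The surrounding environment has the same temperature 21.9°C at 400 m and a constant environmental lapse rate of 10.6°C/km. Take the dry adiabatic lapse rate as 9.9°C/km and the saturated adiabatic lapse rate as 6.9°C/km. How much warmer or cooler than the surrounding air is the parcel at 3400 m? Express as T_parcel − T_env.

Parcel:
  Dry to 2200 m: -9.9 × 1.8 km = -17.82°C, so T = 4.08°C.
  Saturated to 3400 m: -6.9 × 1.2 km = -8.28°C, so T = -4.2°C.
Environment:
  Environment to 3400 m: -10.6 × 3 km = -31.8°C, so T = -9.9°C.
T_parcel − T_env = -4.2 − (-9.9) = +5.7°C

+5.7°C (parcel warmer than environment)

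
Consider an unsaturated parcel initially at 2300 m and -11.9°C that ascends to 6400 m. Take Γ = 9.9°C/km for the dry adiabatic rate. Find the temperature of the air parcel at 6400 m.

-52.49°C

2300–6400 m, dry adiabatic: Δz = 4.1 km ⇒ ΔT = -40.59°C; T = -52.49°C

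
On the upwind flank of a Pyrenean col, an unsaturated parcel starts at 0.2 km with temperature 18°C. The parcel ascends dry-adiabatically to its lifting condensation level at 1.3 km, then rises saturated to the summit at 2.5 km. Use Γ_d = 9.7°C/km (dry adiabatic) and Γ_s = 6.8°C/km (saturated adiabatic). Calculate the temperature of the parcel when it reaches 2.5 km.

Dry to 1300 m: -9.7 × 1.1 km = -10.67°C, so T = 7.33°C.
Saturated to 2500 m: -6.8 × 1.2 km = -8.16°C, so T = -0.83°C.

-0.83°C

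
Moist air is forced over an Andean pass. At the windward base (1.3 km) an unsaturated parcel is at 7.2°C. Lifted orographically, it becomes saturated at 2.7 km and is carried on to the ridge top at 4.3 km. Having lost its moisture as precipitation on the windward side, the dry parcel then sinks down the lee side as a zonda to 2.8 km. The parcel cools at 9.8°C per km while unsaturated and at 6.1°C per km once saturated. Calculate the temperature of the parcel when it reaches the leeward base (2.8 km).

Dry to 2700 m: -9.8 × 1.4 km = -13.72°C, so T = -6.52°C.
Saturated to 4300 m: -6.1 × 1.6 km = -9.76°C, so T = -16.28°C.
Dry descent to 2800 m: +9.8 × 1.5 km = +14.7°C, so T = -1.58°C.

-1.58°C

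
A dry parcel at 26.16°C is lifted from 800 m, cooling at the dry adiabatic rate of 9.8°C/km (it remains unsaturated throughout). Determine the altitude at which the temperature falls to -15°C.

5000 m

Height above start = (26.16 − (-15)) / 9.8 = 4.2 km
Altitude = 800 m + 4200 m = 5000 m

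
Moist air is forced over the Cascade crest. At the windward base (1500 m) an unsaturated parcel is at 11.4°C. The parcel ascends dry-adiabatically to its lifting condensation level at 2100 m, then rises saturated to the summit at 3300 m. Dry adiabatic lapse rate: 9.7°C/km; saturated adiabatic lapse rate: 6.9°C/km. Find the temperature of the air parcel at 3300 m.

Dry to 2100 m: -9.7 × 0.6 km = -5.82°C, so T = 5.58°C.
Saturated to 3300 m: -6.9 × 1.2 km = -8.28°C, so T = -2.7°C.

-2.7°C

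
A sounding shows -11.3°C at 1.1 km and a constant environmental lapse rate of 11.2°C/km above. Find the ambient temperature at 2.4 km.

1100–2400 m, environmental: Δz = 1.3 km ⇒ ΔT = -14.56°C; T = -25.86°C

-25.86°C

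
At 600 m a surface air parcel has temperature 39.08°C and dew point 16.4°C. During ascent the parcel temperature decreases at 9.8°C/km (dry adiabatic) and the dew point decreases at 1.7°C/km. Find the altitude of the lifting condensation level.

3400 m

T and T_d converge at 9.8 − 1.7 = 8.1°C per km
Height above start = (39.08 − 16.4) / 8.1 = 2.8 km
LCL altitude = 600 m + 2800 m = 3400 m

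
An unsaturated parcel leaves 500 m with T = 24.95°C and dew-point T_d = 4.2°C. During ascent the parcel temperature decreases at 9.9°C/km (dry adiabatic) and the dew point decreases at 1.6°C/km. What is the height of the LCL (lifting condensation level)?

T and T_d converge at 9.9 − 1.6 = 8.3°C per km
Height above start = (24.95 − 4.2) / 8.3 = 2.5 km
LCL altitude = 500 m + 2500 m = 3000 m

3000 m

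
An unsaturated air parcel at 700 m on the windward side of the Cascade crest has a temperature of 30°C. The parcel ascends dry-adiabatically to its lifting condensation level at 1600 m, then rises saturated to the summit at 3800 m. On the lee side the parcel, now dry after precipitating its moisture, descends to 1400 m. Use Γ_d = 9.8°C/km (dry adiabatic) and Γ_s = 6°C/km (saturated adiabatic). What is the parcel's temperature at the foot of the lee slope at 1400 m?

31.5°C

From 700 m to 1600 m (dry): cools by 9.8 × 0.9 = 8.82°C, giving 21.18°C.
From 1600 m to 3800 m (saturated): cools by 6 × 2.2 = 13.2°C, giving 7.98°C.
From 3800 m to 1400 m (dry descent): warms by 9.8 × 2.4 = 23.52°C, giving 31.5°C.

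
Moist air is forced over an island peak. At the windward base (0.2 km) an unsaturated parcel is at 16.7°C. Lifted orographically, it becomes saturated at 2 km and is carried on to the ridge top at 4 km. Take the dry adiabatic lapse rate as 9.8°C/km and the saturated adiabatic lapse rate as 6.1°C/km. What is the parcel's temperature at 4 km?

-13.14°C

200 → 2000 m (dry, 9.8°C/km): ΔT = -9.8 × 1.8 = -17.64°C → T = -0.94°C
2000 → 4000 m (saturated, 6.1°C/km): ΔT = -6.1 × 2 = -12.2°C → T = -13.14°C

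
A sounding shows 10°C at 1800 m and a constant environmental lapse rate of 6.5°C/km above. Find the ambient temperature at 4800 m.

-9.5°C

1800 → 4800 m (environmental, 6.5°C/km): ΔT = -6.5 × 3 = -19.5°C → T = -9.5°C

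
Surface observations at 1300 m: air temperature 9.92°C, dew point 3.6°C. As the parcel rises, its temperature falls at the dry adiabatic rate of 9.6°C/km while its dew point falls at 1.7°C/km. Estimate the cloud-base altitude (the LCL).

2100 m

T and T_d converge at 9.6 − 1.7 = 7.9°C per km
Height above start = (9.92 − 3.6) / 7.9 = 0.8 km
LCL altitude = 1300 m + 800 m = 2100 m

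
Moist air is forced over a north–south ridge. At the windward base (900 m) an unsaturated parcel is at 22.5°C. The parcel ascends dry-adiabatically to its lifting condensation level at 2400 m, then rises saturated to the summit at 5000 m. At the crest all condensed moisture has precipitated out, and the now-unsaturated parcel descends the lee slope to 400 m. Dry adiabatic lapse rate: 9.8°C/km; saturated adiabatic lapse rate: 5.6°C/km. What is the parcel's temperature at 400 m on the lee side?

38.32°C

From 900 m to 2400 m (dry): cools by 9.8 × 1.5 = 14.7°C, giving 7.8°C.
From 2400 m to 5000 m (saturated): cools by 5.6 × 2.6 = 14.56°C, giving -6.76°C.
From 5000 m to 400 m (dry descent): warms by 9.8 × 4.6 = 45.08°C, giving 38.32°C.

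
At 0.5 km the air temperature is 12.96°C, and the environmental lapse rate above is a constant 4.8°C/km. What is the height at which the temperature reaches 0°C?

Height above start = (12.96 − 0) / 4.8 = 2.7 km
Altitude = 500 m + 2700 m = 3200 m

3.2 km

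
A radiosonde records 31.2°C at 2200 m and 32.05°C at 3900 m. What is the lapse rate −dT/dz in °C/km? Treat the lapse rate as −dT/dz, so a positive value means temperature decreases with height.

-0.5°C/km

Γ = −ΔT/Δz = (31.2 − 32.05) / (3900 − 2200) m
  = -0.85°C / 1.7 km = -0.5°C/km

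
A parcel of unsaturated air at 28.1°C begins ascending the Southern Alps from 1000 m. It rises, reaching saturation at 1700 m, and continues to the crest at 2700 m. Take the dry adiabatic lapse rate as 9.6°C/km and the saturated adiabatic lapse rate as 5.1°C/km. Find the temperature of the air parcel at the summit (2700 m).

1000–1700 m, dry: Δz = 0.7 km ⇒ ΔT = -6.72°C; T = 21.38°C
1700–2700 m, saturated: Δz = 1 km ⇒ ΔT = -5.1°C; T = 16.28°C

16.28°C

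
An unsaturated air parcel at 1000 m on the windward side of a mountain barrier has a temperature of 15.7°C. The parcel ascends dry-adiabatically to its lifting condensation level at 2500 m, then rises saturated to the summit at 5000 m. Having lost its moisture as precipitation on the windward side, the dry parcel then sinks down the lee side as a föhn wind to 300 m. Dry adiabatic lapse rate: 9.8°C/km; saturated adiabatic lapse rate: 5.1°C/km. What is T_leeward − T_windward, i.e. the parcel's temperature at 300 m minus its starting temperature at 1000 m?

1000–2500 m, dry: Δz = 1.5 km ⇒ ΔT = -14.7°C; T = 1°C
2500–5000 m, saturated: Δz = 2.5 km ⇒ ΔT = -12.75°C; T = -11.75°C
5000–300 m, dry descent: Δz = 4.7 km ⇒ ΔT = +46.06°C; T = 34.31°C
Net change vs windward start: 34.31 − 15.7 = +18.61°C

+18.61°C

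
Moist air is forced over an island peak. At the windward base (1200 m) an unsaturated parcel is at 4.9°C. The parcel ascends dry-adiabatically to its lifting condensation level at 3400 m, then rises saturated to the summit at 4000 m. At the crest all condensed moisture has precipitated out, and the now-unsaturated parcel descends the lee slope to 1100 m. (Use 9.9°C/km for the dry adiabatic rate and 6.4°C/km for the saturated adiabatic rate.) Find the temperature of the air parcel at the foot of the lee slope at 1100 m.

7.99°C

1200–3400 m, dry: Δz = 2.2 km ⇒ ΔT = -21.78°C; T = -16.88°C
3400–4000 m, saturated: Δz = 0.6 km ⇒ ΔT = -3.84°C; T = -20.72°C
4000–1100 m, dry descent: Δz = 2.9 km ⇒ ΔT = +28.71°C; T = 7.99°C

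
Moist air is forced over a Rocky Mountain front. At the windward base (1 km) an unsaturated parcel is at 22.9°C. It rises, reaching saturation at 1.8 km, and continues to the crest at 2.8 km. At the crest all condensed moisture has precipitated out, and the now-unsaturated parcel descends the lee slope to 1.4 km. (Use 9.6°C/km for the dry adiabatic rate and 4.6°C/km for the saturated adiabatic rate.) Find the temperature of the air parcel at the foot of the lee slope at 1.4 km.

24.06°C

1000 → 1800 m (dry, 9.6°C/km): ΔT = -9.6 × 0.8 = -7.68°C → T = 15.22°C
1800 → 2800 m (saturated, 4.6°C/km): ΔT = -4.6 × 1 = -4.6°C → T = 10.62°C
2800 → 1400 m (dry descent, 9.6°C/km): ΔT = +9.6 × 1.4 = +13.44°C → T = 24.06°C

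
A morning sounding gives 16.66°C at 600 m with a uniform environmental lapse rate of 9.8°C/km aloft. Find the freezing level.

2300 m

Height above start = (16.66 − 0) / 9.8 = 1.7 km
Altitude = 600 m + 1700 m = 2300 m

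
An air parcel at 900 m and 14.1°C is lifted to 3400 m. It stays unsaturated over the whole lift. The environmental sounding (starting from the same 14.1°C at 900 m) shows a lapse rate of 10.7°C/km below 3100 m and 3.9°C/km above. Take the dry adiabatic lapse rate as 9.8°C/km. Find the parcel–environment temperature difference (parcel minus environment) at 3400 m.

+0.21°C (parcel warmer than environment)

Parcel:
  900 → 3400 m (dry, 9.8°C/km): ΔT = -9.8 × 2.5 = -24.5°C → T = -10.4°C
Environment:
  900 → 3100 m (environment, lower layer, 10.7°C/km): ΔT = -10.7 × 2.2 = -23.54°C → T = -9.44°C
  3100 → 3400 m (environment, upper layer, 3.9°C/km): ΔT = -3.9 × 0.3 = -1.17°C → T = -10.61°C
T_parcel − T_env = -10.4 − (-10.61) = +0.21°C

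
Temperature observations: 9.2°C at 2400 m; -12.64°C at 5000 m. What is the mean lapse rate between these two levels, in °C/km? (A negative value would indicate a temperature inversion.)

8.4°C/km

Γ = −ΔT/Δz = (9.2 − (-12.64)) / (5000 − 2400) m
  = 21.84°C / 2.6 km = 8.4°C/km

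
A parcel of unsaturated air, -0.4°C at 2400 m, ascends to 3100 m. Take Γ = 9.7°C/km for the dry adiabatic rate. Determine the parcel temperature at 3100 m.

-7.19°C

From 2400 m to 3100 m (dry adiabatic): cools by 9.7 × 0.7 = 6.79°C, giving -7.19°C.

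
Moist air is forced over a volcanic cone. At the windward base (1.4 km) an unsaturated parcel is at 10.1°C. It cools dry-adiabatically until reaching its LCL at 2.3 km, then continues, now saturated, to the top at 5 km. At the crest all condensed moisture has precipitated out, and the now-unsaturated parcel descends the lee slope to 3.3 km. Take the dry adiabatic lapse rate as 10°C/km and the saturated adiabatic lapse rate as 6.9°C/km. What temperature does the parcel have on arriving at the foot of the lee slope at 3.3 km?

-0.53°C

Dry to 2300 m: -10 × 0.9 km = -9°C, so T = 1.1°C.
Saturated to 5000 m: -6.9 × 2.7 km = -18.63°C, so T = -17.53°C.
Dry descent to 3300 m: +10 × 1.7 km = +17°C, so T = -0.53°C.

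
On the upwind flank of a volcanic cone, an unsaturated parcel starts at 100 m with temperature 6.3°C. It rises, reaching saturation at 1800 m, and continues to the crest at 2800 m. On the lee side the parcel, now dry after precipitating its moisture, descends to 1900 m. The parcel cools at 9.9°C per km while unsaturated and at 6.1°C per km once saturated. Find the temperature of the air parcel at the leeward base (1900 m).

From 100 m to 1800 m (dry): cools by 9.9 × 1.7 = 16.83°C, giving -10.53°C.
From 1800 m to 2800 m (saturated): cools by 6.1 × 1 = 6.1°C, giving -16.63°C.
From 2800 m to 1900 m (dry descent): warms by 9.9 × 0.9 = 8.91°C, giving -7.72°C.

-7.72°C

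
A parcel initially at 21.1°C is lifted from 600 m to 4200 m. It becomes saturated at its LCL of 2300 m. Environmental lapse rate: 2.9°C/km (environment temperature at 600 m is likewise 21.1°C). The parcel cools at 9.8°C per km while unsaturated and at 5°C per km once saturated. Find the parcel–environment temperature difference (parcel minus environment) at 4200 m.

Parcel:
  600–2300 m, dry: Δz = 1.7 km ⇒ ΔT = -16.66°C; T = 4.44°C
  2300–4200 m, saturated: Δz = 1.9 km ⇒ ΔT = -9.5°C; T = -5.06°C
Environment:
  600–4200 m, environment: Δz = 3.6 km ⇒ ΔT = -10.44°C; T = 10.66°C
T_parcel − T_env = -5.06 − 10.66 = -15.72°C

-15.72°C (parcel cooler than environment)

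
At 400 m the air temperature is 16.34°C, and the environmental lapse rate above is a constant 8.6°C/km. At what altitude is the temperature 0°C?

2300 m

Height above start = (16.34 − 0) / 8.6 = 1.9 km
Altitude = 400 m + 1900 m = 2300 m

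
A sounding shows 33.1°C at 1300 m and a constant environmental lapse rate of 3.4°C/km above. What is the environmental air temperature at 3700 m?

24.94°C

From 1300 m to 3700 m (environmental): cools by 3.4 × 2.4 = 8.16°C, giving 24.94°C.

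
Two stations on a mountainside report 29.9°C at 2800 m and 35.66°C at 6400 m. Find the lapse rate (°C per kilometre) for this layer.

Γ = −ΔT/Δz = (29.9 − 35.66) / (6400 − 2800) m
  = -5.76°C / 3.6 km = -1.6°C/km

-1.6°C/km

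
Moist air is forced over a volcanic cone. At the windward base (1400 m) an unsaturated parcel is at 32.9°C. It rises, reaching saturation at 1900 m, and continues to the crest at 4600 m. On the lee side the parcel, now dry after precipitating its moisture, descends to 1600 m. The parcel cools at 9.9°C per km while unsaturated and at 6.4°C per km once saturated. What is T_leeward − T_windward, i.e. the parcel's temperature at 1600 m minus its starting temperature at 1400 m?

+7.47°C

1400 → 1900 m (dry, 9.9°C/km): ΔT = -9.9 × 0.5 = -4.95°C → T = 27.95°C
1900 → 4600 m (saturated, 6.4°C/km): ΔT = -6.4 × 2.7 = -17.28°C → T = 10.67°C
4600 → 1600 m (dry descent, 9.9°C/km): ΔT = +9.9 × 3 = +29.7°C → T = 40.37°C
Net change vs windward start: 40.37 − 32.9 = +7.47°C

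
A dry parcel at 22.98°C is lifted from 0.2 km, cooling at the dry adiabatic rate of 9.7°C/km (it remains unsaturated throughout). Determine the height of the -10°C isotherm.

3.6 km

Height above start = (22.98 − (-10)) / 9.7 = 3.4 km
Altitude = 200 m + 3400 m = 3600 m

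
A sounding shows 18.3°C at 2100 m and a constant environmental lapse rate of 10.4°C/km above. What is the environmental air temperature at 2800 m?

2100–2800 m, environmental: Δz = 0.7 km ⇒ ΔT = -7.28°C; T = 11.02°C

11.02°C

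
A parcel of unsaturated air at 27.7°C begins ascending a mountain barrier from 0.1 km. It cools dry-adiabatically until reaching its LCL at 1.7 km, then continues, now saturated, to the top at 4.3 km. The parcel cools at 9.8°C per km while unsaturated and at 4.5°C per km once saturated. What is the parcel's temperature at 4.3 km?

Dry to 1700 m: -9.8 × 1.6 km = -15.68°C, so T = 12.02°C.
Saturated to 4300 m: -4.5 × 2.6 km = -11.7°C, so T = 0.32°C.

0.32°C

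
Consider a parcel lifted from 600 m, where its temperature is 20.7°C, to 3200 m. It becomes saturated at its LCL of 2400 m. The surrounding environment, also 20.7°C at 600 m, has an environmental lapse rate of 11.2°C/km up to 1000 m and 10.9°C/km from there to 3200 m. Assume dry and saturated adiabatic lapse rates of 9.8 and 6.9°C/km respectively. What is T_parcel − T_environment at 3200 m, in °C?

Parcel:
  600–2400 m, dry: Δz = 1.8 km ⇒ ΔT = -17.64°C; T = 3.06°C
  2400–3200 m, saturated: Δz = 0.8 km ⇒ ΔT = -5.52°C; T = -2.46°C
Environment:
  600–1000 m, environment, lower layer: Δz = 0.4 km ⇒ ΔT = -4.48°C; T = 16.22°C
  1000–3200 m, environment, upper layer: Δz = 2.2 km ⇒ ΔT = -23.98°C; T = -7.76°C
T_parcel − T_env = -2.46 − (-7.76) = +5.3°C

+5.3°C (parcel warmer than environment)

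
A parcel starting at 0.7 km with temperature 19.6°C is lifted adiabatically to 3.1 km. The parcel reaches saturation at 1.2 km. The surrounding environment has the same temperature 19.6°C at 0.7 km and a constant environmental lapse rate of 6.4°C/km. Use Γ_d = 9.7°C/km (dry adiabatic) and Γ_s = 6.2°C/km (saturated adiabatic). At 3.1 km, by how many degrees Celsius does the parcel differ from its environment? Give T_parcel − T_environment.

-1.27°C (parcel cooler than environment)

Parcel:
  Dry to 1200 m: -9.7 × 0.5 km = -4.85°C, so T = 14.75°C.
  Saturated to 3100 m: -6.2 × 1.9 km = -11.78°C, so T = 2.97°C.
Environment:
  Environment to 3100 m: -6.4 × 2.4 km = -15.36°C, so T = 4.24°C.
T_parcel − T_env = 2.97 − 4.24 = -1.27°C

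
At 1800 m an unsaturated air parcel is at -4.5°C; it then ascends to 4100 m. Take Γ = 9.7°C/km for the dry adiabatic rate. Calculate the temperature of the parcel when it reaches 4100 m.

Dry adiabatic to 4100 m: -9.7 × 2.3 km = -22.31°C, so T = -26.81°C.

-26.81°C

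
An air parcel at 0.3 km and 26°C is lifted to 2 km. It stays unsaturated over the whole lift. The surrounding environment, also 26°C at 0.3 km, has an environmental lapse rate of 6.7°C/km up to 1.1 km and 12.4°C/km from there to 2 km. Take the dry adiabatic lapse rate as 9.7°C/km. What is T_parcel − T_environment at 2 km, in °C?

Parcel:
  300 → 2000 m (dry, 9.7°C/km): ΔT = -9.7 × 1.7 = -16.49°C → T = 9.51°C
Environment:
  300 → 1100 m (environment, lower layer, 6.7°C/km): ΔT = -6.7 × 0.8 = -5.36°C → T = 20.64°C
  1100 → 2000 m (environment, upper layer, 12.4°C/km): ΔT = -12.4 × 0.9 = -11.16°C → T = 9.48°C
T_parcel − T_env = 9.51 − 9.48 = +0.03°C

+0.03°C (parcel warmer than environment)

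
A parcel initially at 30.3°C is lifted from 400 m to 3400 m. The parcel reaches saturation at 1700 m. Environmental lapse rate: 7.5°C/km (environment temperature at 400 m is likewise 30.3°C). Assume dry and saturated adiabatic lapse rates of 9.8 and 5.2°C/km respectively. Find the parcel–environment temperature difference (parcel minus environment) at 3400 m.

+0.92°C (parcel warmer than environment)

Parcel:
  Dry to 1700 m: -9.8 × 1.3 km = -12.74°C, so T = 17.56°C.
  Saturated to 3400 m: -5.2 × 1.7 km = -8.84°C, so T = 8.72°C.
Environment:
  Environment to 3400 m: -7.5 × 3 km = -22.5°C, so T = 7.8°C.
T_parcel − T_env = 8.72 − 7.8 = +0.92°C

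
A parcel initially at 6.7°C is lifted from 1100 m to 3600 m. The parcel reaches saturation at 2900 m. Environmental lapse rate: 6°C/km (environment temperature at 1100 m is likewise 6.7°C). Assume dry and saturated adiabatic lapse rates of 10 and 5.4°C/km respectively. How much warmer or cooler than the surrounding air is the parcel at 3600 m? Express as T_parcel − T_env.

Parcel:
  1100–2900 m, dry: Δz = 1.8 km ⇒ ΔT = -18°C; T = -11.3°C
  2900–3600 m, saturated: Δz = 0.7 km ⇒ ΔT = -3.78°C; T = -15.08°C
Environment:
  1100–3600 m, environment: Δz = 2.5 km ⇒ ΔT = -15°C; T = -8.3°C
T_parcel − T_env = -15.08 − (-8.3) = -6.78°C

-6.78°C (parcel cooler than environment)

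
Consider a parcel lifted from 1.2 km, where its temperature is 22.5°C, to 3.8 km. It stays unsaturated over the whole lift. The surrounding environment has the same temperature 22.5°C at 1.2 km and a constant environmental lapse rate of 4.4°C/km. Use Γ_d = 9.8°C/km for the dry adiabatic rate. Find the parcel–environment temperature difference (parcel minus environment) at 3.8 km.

-14.04°C (parcel cooler than environment)

Parcel:
  Dry to 3800 m: -9.8 × 2.6 km = -25.48°C, so T = -2.98°C.
Environment:
  Environment to 3800 m: -4.4 × 2.6 km = -11.44°C, so T = 11.06°C.
T_parcel − T_env = -2.98 − 11.06 = -14.04°C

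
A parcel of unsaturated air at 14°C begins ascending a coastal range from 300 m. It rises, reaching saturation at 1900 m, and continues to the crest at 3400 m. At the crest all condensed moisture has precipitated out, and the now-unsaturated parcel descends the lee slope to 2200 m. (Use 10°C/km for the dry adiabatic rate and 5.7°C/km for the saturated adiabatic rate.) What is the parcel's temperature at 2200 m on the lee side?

1.45°C

300–1900 m, dry: Δz = 1.6 km ⇒ ΔT = -16°C; T = -2°C
1900–3400 m, saturated: Δz = 1.5 km ⇒ ΔT = -8.55°C; T = -10.55°C
3400–2200 m, dry descent: Δz = 1.2 km ⇒ ΔT = +12°C; T = 1.45°C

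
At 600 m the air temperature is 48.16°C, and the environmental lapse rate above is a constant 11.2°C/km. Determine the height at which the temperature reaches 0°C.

4900 m

Height above start = (48.16 − 0) / 11.2 = 4.3 km
Altitude = 600 m + 4300 m = 4900 m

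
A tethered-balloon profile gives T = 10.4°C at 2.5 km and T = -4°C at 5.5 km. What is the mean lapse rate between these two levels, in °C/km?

Γ = −ΔT/Δz = (10.4 − (-4)) / (5500 − 2500) m
  = 14.4°C / 3 km = 4.8°C/km

4.8°C/km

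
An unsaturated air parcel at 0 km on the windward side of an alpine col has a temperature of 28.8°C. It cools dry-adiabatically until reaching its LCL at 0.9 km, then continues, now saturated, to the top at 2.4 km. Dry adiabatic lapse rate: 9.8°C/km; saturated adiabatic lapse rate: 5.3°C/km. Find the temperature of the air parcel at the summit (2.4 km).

0 → 900 m (dry, 9.8°C/km): ΔT = -9.8 × 0.9 = -8.82°C → T = 19.98°C
900 → 2400 m (saturated, 5.3°C/km): ΔT = -5.3 × 1.5 = -7.95°C → T = 12.03°C

12.03°C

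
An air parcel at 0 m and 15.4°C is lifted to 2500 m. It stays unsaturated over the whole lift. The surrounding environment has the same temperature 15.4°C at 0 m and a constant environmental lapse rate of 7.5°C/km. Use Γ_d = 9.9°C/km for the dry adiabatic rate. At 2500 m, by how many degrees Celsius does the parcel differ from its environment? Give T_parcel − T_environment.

Parcel:
  Dry to 2500 m: -9.9 × 2.5 km = -24.75°C, so T = -9.35°C.
Environment:
  Environment to 2500 m: -7.5 × 2.5 km = -18.75°C, so T = -3.35°C.
T_parcel − T_env = -9.35 − (-3.35) = -6°C

-6°C (parcel cooler than environment)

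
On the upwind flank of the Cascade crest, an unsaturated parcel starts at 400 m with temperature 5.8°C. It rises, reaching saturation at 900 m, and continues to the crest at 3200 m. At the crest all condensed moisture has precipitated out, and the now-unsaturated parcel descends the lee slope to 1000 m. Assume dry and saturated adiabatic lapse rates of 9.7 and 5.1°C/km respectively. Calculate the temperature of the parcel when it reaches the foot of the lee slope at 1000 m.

10.56°C

Dry to 900 m: -9.7 × 0.5 km = -4.85°C, so T = 0.95°C.
Saturated to 3200 m: -5.1 × 2.3 km = -11.73°C, so T = -10.78°C.
Dry descent to 1000 m: +9.7 × 2.2 km = +21.34°C, so T = 10.56°C.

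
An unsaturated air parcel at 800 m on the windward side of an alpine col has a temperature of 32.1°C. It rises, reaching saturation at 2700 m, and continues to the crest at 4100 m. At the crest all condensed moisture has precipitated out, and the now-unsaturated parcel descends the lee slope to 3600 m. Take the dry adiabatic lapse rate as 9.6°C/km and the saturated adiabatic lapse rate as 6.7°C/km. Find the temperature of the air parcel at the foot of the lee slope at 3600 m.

Dry to 2700 m: -9.6 × 1.9 km = -18.24°C, so T = 13.86°C.
Saturated to 4100 m: -6.7 × 1.4 km = -9.38°C, so T = 4.48°C.
Dry descent to 3600 m: +9.6 × 0.5 km = +4.8°C, so T = 9.28°C.

9.28°C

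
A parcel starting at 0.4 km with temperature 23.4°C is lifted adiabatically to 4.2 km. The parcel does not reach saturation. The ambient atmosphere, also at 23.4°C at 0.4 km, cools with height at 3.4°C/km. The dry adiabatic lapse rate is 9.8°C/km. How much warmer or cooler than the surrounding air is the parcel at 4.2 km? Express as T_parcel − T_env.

Parcel:
  400 → 4200 m (dry, 9.8°C/km): ΔT = -9.8 × 3.8 = -37.24°C → T = -13.84°C
Environment:
  400 → 4200 m (environment, 3.4°C/km): ΔT = -3.4 × 3.8 = -12.92°C → T = 10.48°C
T_parcel − T_env = -13.84 − 10.48 = -24.32°C

-24.32°C (parcel cooler than environment)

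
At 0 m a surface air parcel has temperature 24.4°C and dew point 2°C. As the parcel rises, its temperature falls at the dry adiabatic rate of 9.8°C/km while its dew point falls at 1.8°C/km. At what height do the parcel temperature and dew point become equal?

T and T_d converge at 9.8 − 1.8 = 8°C per km
Height above start = (24.4 − 2) / 8 = 2.8 km
LCL altitude = 0 m + 2800 m = 2800 m

2800 m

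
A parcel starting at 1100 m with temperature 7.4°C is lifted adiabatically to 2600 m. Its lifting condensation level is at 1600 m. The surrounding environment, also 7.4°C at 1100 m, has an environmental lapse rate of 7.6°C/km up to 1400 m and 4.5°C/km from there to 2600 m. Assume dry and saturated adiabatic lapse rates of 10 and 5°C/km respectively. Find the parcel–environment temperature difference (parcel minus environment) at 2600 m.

Parcel:
  From 1100 m to 1600 m (dry): cools by 10 × 0.5 = 5°C, giving 2.4°C.
  From 1600 m to 2600 m (saturated): cools by 5 × 1 = 5°C, giving -2.6°C.
Environment:
  From 1100 m to 1400 m (environment, lower layer): cools by 7.6 × 0.3 = 2.28°C, giving 5.12°C.
  From 1400 m to 2600 m (environment, upper layer): cools by 4.5 × 1.2 = 5.4°C, giving -0.28°C.
T_parcel − T_env = -2.6 − (-0.28) = -2.32°C

-2.32°C (parcel cooler than environment)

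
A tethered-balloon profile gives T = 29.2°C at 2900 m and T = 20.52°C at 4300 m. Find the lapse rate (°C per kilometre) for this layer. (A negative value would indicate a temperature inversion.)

Γ = −ΔT/Δz = (29.2 − 20.52) / (4300 − 2900) m
  = 8.68°C / 1.4 km = 6.2°C/km

6.2°C/km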